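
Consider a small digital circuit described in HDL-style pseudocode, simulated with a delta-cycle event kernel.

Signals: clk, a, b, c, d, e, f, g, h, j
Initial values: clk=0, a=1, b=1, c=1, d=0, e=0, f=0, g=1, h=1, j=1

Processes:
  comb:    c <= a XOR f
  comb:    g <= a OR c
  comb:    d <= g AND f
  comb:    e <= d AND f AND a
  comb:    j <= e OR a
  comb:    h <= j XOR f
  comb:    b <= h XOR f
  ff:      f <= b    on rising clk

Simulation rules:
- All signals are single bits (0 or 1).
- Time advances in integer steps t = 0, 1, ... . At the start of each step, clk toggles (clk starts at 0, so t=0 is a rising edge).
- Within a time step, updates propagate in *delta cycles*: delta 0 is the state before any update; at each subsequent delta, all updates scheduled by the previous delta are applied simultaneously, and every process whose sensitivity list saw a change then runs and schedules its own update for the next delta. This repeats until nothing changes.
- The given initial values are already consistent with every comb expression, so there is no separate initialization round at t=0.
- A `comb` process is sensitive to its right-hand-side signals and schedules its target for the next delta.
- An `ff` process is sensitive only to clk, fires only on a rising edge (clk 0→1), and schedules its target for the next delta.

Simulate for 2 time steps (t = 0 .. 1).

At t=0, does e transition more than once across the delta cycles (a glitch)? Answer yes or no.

no

t=0 Δ0: g=1 h=1 e=0 j=1 d=0 b=1 c=1 a=1 f=0 clk=0
  Δ1: clk:0→1
  Δ2: f:0→1
  Δ3: h:1→0, d:0→1, b:1→0, c:1→0
  Δ4: e:0→1, b:0→1
  (4Δ to stable)
t=1 Δ0: g=1 h=0 e=1 j=1 d=1 b=1 c=0 a=1 f=1 clk=1
  Δ1: clk:1→0
  (1Δ to stable)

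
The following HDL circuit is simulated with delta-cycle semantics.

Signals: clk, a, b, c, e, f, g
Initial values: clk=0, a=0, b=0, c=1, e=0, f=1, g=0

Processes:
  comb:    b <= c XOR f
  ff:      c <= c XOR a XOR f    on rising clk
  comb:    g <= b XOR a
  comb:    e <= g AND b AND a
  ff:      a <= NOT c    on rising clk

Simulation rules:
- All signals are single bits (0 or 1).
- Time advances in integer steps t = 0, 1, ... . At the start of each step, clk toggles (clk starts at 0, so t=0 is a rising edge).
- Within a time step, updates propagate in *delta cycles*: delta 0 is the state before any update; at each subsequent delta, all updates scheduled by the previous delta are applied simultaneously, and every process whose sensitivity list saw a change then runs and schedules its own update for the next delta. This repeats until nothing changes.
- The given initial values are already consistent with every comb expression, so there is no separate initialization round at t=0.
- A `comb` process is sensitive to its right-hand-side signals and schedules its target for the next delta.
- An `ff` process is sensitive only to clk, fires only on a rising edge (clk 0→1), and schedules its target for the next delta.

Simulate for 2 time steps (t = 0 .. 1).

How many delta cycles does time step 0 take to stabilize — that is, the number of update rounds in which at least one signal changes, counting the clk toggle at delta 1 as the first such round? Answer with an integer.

[bits: c,f,e,g,b,clk,a]
t=0: Δ0=1100000 Δ1=1100010 Δ2=0100010 Δ3=0100110 Δ4=0101110 | 4Δ
t=1: Δ0=0101110 Δ1=0101100 | 1Δ

4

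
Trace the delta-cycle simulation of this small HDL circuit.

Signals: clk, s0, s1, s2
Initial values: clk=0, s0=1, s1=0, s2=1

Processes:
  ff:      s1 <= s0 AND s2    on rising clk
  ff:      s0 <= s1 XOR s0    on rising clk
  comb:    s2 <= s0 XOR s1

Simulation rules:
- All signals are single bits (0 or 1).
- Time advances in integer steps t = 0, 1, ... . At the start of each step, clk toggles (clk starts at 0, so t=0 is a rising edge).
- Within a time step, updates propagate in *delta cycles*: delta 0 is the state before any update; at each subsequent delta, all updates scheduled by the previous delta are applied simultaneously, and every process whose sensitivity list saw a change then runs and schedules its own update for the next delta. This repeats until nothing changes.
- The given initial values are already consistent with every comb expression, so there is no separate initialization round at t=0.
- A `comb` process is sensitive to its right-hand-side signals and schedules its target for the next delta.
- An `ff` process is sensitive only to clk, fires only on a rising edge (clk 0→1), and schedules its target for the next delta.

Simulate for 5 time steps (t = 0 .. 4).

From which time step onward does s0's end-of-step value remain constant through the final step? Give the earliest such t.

[bits: s1,s2,s0,clk]
t=0: Δ0=0110 Δ1=0111 Δ2=1111 Δ3=1011 | 3Δ
t=1: Δ0=1011 Δ1=1010 | 1Δ
t=2: Δ0=1010 Δ1=1011 Δ2=0001 | 2Δ
t=3: Δ0=0001 Δ1=0000 | 1Δ
t=4: Δ0=0000 Δ1=0001 | 1Δ

2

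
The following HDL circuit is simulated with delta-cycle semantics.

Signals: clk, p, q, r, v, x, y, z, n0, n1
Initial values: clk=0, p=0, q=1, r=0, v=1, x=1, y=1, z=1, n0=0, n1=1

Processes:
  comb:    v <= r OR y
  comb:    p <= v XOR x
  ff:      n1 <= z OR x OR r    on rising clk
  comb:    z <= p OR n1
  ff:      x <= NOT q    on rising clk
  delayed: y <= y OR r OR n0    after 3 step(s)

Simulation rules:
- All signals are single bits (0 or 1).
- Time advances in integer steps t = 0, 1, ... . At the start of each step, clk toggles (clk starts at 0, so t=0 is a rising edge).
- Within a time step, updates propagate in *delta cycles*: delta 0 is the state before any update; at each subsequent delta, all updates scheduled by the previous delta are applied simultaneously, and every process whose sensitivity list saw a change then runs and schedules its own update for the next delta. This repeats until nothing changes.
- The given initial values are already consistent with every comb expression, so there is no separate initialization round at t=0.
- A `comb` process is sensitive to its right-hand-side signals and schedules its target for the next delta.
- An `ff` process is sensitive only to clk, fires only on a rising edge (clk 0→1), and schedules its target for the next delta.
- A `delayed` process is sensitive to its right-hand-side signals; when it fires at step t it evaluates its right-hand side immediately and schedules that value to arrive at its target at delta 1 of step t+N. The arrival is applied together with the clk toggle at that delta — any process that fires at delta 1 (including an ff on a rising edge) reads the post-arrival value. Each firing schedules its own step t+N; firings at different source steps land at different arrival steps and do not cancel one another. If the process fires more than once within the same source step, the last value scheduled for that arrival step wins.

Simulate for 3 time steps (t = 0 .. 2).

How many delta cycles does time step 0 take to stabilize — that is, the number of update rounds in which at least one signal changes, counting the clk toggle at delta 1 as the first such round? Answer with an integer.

t0.Δ0 clk=0 p=0 n0=0 y=1 q=1 x=1 v=1 z=1 r=0 n1=1
t0.Δ1 clk=1 p=0 n0=0 y=1 q=1 x=1 v=1 z=1 r=0 n1=1
t0.Δ2 clk=1 p=0 n0=0 y=1 q=1 x=0 v=1 z=1 r=0 n1=1
t0.Δ3 clk=1 p=1 n0=0 y=1 q=1 x=0 v=1 z=1 r=0 n1=1
t1.Δ0 clk=1 p=1 n0=0 y=1 q=1 x=0 v=1 z=1 r=0 n1=1
t1.Δ1 clk=0 p=1 n0=0 y=1 q=1 x=0 v=1 z=1 r=0 n1=1
t2.Δ0 clk=0 p=1 n0=0 y=1 q=1 x=0 v=1 z=1 r=0 n1=1
t2.Δ1 clk=1 p=1 n0=0 y=1 q=1 x=0 v=1 z=1 r=0 n1=1

3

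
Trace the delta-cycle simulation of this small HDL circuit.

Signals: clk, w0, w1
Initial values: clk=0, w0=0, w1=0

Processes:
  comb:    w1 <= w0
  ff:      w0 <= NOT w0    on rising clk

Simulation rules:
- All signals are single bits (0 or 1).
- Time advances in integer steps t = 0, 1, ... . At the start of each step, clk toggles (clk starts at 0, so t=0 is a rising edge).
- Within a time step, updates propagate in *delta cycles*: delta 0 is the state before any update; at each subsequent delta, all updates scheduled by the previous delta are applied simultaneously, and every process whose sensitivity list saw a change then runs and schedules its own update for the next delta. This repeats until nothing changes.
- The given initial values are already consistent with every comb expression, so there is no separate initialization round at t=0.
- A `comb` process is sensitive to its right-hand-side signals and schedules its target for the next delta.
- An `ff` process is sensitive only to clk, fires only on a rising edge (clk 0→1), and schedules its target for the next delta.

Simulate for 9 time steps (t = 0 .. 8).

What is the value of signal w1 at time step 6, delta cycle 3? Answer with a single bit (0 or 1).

0

t=0 Δ0: w1=0 w0=0 clk=0
  Δ1: clk:0→1
  Δ2: w0:0→1
  Δ3: w1:0→1
  (3Δ to stable)
t=1 Δ0: w1=1 w0=1 clk=1
  Δ1: clk:1→0
  (1Δ to stable)
t=2 Δ0: w1=1 w0=1 clk=0
  Δ1: clk:0→1
  Δ2: w0:1→0
  Δ3: w1:1→0
  (3Δ to stable)
t=3 Δ0: w1=0 w0=0 clk=1
  Δ1: clk:1→0
  (1Δ to stable)
t=4 Δ0: w1=0 w0=0 clk=0
  Δ1: clk:0→1
  Δ2: w0:0→1
  Δ3: w1:0→1
  (3Δ to stable)
t=5 Δ0: w1=1 w0=1 clk=1
  Δ1: clk:1→0
  (1Δ to stable)
t=6 Δ0: w1=1 w0=1 clk=0
  Δ1: clk:0→1
  Δ2: w0:1→0
  Δ3: w1:1→0
  (3Δ to stable)
t=7 Δ0: w1=0 w0=0 clk=1
  Δ1: clk:1→0
  (1Δ to stable)
t=8 Δ0: w1=0 w0=0 clk=0
  Δ1: clk:0→1
  Δ2: w0:0→1
  Δ3: w1:0→1
  (3Δ to stable)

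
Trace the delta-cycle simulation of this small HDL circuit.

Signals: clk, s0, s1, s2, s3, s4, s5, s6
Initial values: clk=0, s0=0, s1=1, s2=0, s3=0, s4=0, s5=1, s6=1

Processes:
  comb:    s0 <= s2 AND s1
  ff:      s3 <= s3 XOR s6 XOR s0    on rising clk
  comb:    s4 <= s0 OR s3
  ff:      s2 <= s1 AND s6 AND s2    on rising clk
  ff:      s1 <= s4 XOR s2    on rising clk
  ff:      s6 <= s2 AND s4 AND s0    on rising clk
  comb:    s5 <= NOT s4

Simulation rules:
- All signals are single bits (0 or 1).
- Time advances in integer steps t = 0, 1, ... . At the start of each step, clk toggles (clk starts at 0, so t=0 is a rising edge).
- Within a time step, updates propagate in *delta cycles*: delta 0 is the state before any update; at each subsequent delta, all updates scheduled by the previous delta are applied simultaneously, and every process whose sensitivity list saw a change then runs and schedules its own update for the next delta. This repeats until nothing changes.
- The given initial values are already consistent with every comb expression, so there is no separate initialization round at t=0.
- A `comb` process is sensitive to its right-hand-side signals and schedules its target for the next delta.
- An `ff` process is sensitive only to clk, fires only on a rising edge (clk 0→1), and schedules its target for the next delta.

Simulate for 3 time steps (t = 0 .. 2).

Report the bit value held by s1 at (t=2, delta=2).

t0.Δ0 s2=0 s6=1 s3=0 s4=0 s5=1 s1=1 s0=0 clk=0
t0.Δ1 s2=0 s6=1 s3=0 s4=0 s5=1 s1=1 s0=0 clk=1
t0.Δ2 s2=0 s6=0 s3=1 s4=0 s5=1 s1=0 s0=0 clk=1
t0.Δ3 s2=0 s6=0 s3=1 s4=1 s5=1 s1=0 s0=0 clk=1
t0.Δ4 s2=0 s6=0 s3=1 s4=1 s5=0 s1=0 s0=0 clk=1
t1.Δ0 s2=0 s6=0 s3=1 s4=1 s5=0 s1=0 s0=0 clk=1
t1.Δ1 s2=0 s6=0 s3=1 s4=1 s5=0 s1=0 s0=0 clk=0
t2.Δ0 s2=0 s6=0 s3=1 s4=1 s5=0 s1=0 s0=0 clk=0
t2.Δ1 s2=0 s6=0 s3=1 s4=1 s5=0 s1=0 s0=0 clk=1
t2.Δ2 s2=0 s6=0 s3=1 s4=1 s5=0 s1=1 s0=0 clk=1

1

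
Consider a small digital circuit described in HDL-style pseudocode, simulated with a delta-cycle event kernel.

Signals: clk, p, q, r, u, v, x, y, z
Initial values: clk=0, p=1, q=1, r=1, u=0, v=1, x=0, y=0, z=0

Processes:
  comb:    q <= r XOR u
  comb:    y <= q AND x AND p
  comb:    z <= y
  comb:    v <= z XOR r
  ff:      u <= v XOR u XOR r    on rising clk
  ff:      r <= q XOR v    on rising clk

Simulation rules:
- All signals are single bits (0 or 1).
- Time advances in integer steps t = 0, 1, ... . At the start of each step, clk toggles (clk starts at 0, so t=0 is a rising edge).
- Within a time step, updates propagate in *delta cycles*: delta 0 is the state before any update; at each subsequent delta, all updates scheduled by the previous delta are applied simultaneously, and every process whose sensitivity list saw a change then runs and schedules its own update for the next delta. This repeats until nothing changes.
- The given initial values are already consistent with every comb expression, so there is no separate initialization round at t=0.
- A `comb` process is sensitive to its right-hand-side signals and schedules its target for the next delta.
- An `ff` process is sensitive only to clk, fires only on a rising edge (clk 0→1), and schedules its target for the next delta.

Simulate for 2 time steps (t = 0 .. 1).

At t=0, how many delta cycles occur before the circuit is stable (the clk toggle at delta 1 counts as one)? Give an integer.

[bits: clk,q,p,r,u,x,y,z,v]
t=0: Δ0=011100001 Δ1=111100001 Δ2=111000001 Δ3=101000000 | 3Δ
t=1: Δ0=101000000 Δ1=001000000 | 1Δ

3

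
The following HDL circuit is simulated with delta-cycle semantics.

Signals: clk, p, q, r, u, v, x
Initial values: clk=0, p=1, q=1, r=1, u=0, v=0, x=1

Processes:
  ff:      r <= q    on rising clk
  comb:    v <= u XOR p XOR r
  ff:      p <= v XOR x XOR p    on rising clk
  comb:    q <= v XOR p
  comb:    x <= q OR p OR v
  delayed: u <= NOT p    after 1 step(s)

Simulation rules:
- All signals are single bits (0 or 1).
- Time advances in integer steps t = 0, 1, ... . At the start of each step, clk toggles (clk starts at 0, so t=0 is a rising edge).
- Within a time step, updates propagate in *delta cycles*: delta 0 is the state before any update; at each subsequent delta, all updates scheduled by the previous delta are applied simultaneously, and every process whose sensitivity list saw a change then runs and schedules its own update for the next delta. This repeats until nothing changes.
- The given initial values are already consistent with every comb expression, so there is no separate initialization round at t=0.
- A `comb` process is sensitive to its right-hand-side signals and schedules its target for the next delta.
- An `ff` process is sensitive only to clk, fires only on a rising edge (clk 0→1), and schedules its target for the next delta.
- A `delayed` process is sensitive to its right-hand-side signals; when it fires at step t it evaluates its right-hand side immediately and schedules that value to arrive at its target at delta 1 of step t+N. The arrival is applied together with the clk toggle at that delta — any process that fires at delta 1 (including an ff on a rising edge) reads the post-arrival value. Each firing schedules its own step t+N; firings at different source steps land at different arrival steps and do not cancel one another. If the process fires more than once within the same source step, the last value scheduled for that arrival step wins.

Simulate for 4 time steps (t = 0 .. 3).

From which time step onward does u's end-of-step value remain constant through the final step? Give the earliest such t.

[bits: u,v,clk,p,q,x,r]
t=0: Δ0=0001111 Δ1=0011111 Δ2=0010111 Δ3=0110011 Δ4=0110111 | 4Δ
t=1: Δ0=0110111 Δ1=1100111 Δ2=1000111 Δ3=1000011 Δ4=1000001 | 4Δ
t=2: Δ0=1000001 Δ1=1010001 Δ2=1010000 Δ3=1110000 Δ4=1110110 | 4Δ
t=3: Δ0=1110110 Δ1=1100110 | 1Δ

1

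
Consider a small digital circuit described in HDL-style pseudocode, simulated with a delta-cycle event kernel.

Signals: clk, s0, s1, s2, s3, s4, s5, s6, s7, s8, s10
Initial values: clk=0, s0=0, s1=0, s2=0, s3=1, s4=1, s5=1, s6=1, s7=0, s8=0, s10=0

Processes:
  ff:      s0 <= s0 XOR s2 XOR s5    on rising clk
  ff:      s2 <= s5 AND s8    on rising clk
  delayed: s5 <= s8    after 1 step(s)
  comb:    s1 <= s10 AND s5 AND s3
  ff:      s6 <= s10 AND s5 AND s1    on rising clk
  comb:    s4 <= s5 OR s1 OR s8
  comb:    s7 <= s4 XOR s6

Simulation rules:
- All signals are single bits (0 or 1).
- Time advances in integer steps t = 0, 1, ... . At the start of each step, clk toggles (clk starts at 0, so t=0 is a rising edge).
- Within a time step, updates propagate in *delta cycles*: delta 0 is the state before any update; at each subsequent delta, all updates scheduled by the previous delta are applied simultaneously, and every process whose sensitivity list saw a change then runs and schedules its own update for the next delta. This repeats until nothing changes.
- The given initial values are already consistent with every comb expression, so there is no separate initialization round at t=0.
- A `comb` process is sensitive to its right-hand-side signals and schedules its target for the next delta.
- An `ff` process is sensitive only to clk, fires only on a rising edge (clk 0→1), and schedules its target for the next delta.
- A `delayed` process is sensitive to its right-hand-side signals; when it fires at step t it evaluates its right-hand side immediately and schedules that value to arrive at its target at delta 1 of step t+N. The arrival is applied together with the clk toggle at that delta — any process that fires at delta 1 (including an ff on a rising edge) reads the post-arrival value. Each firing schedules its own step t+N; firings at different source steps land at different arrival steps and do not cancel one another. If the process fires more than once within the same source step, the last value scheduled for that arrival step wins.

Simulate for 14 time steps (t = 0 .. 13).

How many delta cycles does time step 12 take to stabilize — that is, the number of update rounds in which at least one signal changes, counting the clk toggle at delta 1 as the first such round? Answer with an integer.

[bits: s2,s3,s1,s4,s10,s8,s6,s7,s5,s0,clk]
t=0: Δ0=01010010100 Δ1=01010010101 Δ2=01010000111 Δ3=01010001111 | 3Δ
t=1: Δ0=01010001111 Δ1=01010001110 | 1Δ
t=2: Δ0=01010001110 Δ1=01010001111 Δ2=01010001101 | 2Δ
t=3: Δ0=01010001101 Δ1=01010001100 | 1Δ
t=4: Δ0=01010001100 Δ1=01010001101 Δ2=01010001111 | 2Δ
t=5: Δ0=01010001111 Δ1=01010001110 | 1Δ
t=6: Δ0=01010001110 Δ1=01010001111 Δ2=01010001101 | 2Δ
t=7: Δ0=01010001101 Δ1=01010001100 | 1Δ
t=8: Δ0=01010001100 Δ1=01010001101 Δ2=01010001111 | 2Δ
t=9: Δ0=01010001111 Δ1=01010001110 | 1Δ
t=10: Δ0=01010001110 Δ1=01010001111 Δ2=01010001101 | 2Δ
t=11: Δ0=01010001101 Δ1=01010001100 | 1Δ
t=12: Δ0=01010001100 Δ1=01010001101 Δ2=01010001111 | 2Δ
t=13: Δ0=01010001111 Δ1=01010001110 | 1Δ

2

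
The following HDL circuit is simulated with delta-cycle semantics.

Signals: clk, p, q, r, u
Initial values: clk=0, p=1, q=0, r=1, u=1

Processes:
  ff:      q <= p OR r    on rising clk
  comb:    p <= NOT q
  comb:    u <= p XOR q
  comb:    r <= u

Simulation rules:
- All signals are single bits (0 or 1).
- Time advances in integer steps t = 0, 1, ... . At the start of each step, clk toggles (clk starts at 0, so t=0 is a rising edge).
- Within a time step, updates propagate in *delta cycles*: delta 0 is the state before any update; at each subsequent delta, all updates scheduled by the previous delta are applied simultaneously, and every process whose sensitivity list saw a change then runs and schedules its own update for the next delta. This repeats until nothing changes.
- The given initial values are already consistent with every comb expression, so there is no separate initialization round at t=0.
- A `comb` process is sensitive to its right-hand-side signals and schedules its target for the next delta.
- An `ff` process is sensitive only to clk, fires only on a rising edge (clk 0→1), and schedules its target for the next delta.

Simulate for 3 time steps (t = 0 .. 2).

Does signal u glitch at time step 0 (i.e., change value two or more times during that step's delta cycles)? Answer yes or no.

t=0 Δ0: p=1 clk=0 r=1 q=0 u=1
  Δ1: clk:0→1
  Δ2: q:0→1
  Δ3: p:1→0, u:1→0
  Δ4: r:1→0, u:0→1
  Δ5: r:0→1
  (5Δ to stable)
t=1 Δ0: p=0 clk=1 r=1 q=1 u=1
  Δ1: clk:1→0
  (1Δ to stable)
t=2 Δ0: p=0 clk=0 r=1 q=1 u=1
  Δ1: clk:0→1
  (1Δ to stable)

yes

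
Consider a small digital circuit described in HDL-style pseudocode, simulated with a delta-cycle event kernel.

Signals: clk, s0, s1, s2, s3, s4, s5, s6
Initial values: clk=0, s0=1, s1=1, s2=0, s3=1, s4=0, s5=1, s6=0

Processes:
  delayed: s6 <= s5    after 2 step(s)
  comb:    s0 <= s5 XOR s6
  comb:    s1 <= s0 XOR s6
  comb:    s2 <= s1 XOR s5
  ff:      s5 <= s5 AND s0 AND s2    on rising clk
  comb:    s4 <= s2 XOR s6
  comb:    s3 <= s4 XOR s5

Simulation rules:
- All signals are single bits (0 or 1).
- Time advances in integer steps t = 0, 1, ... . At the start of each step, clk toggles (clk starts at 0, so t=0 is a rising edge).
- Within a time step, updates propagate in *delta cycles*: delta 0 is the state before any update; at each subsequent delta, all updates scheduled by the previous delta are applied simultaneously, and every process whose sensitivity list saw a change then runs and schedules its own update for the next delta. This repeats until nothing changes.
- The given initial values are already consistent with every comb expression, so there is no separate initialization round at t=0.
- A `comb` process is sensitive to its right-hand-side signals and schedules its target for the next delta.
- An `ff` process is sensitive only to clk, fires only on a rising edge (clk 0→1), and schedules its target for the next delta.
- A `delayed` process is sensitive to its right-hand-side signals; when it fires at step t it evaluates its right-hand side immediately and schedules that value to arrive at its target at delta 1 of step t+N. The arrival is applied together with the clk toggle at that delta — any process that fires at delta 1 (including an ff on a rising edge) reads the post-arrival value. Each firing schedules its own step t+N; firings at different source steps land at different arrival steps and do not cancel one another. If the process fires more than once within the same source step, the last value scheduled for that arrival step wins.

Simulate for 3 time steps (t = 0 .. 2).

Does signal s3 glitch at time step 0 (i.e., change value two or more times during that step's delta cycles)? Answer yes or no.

yes

t=0 Δ0: clk=0 s0=1 s2=0 s6=0 s1=1 s3=1 s4=0 s5=1
  Δ1: clk:0→1
  Δ2: s5:1→0
  Δ3: s0:1→0, s2:0→1, s3:1→0
  Δ4: s1:1→0, s4:0→1
  Δ5: s2:1→0, s3:0→1
  Δ6: s4:1→0
  Δ7: s3:1→0
  (7Δ to stable)
t=1 Δ0: clk=1 s0=0 s2=0 s6=0 s1=0 s3=0 s4=0 s5=0
  Δ1: clk:1→0
  (1Δ to stable)
t=2 Δ0: clk=0 s0=0 s2=0 s6=0 s1=0 s3=0 s4=0 s5=0
  Δ1: clk:0→1
  (1Δ to stable)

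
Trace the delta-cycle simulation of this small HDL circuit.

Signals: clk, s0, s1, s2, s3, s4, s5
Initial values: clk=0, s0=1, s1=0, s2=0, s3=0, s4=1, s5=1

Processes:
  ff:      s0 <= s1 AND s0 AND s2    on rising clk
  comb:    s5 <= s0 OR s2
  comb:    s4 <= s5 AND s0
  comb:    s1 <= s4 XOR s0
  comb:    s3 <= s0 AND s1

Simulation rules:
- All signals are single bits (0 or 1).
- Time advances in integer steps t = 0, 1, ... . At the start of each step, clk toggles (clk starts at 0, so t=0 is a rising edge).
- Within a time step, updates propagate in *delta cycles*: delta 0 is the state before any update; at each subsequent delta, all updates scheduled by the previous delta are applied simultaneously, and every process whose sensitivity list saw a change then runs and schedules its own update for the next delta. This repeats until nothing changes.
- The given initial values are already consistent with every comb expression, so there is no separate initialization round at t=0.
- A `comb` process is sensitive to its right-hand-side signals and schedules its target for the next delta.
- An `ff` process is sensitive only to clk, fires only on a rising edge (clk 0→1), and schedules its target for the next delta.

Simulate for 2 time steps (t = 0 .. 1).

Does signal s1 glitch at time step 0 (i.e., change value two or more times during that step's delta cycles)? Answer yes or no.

yes

t=0 Δ0: s0=1 clk=0 s3=0 s4=1 s2=0 s1=0 s5=1
  Δ1: clk:0→1
  Δ2: s0:1→0
  Δ3: s4:1→0, s1:0→1, s5:1→0
  Δ4: s1:1→0
  (4Δ to stable)
t=1 Δ0: s0=0 clk=1 s3=0 s4=0 s2=0 s1=0 s5=0
  Δ1: clk:1→0
  (1Δ to stable)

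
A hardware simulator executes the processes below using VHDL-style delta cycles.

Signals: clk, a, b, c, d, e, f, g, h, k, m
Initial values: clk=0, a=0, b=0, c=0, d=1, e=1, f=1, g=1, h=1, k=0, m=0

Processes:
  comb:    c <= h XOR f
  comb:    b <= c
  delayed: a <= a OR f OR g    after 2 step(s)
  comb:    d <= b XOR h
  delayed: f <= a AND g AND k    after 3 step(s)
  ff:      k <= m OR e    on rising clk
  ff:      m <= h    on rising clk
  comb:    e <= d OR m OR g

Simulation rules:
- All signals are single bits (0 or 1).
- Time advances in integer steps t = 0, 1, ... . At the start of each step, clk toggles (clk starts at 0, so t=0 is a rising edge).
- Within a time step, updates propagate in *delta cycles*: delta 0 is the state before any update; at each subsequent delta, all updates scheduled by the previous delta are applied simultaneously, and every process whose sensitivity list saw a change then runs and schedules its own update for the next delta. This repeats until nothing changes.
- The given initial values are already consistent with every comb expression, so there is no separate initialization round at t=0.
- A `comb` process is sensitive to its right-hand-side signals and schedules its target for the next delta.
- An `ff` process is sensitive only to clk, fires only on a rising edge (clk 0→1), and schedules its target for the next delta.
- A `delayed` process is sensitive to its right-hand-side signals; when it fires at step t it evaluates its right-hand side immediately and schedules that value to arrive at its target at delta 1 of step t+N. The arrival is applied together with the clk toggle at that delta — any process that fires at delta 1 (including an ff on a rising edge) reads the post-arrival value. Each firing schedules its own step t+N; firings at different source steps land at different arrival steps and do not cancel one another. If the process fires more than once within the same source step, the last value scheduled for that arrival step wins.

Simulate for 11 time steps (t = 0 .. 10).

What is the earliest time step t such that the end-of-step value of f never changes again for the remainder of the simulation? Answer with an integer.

8

[bits: b,k,c,h,clk,m,g,d,f,a,e]
t=0: Δ0=00010011101 Δ1=00011011101 Δ2=01011111101 | 2Δ
t=1: Δ0=01011111101 Δ1=01010111101 | 1Δ
t=2: Δ0=01010111101 Δ1=01011111101 | 1Δ
t=3: Δ0=01011111101 Δ1=01010111001 Δ2=01110111001 Δ3=11110111001 Δ4=11110110001 | 4Δ
t=4: Δ0=11110110001 Δ1=11111110001 | 1Δ
t=5: Δ0=11111110001 Δ1=11110110011 | 1Δ
t=6: Δ0=11110110011 Δ1=11111110011 | 1Δ
t=7: Δ0=11111110011 Δ1=11110110011 | 1Δ
t=8: Δ0=11110110011 Δ1=11111110111 Δ2=11011110111 Δ3=01011110111 Δ4=01011111111 | 4Δ
t=9: Δ0=01011111111 Δ1=01010111111 | 1Δ
t=10: Δ0=01010111111 Δ1=01011111111 | 1Δ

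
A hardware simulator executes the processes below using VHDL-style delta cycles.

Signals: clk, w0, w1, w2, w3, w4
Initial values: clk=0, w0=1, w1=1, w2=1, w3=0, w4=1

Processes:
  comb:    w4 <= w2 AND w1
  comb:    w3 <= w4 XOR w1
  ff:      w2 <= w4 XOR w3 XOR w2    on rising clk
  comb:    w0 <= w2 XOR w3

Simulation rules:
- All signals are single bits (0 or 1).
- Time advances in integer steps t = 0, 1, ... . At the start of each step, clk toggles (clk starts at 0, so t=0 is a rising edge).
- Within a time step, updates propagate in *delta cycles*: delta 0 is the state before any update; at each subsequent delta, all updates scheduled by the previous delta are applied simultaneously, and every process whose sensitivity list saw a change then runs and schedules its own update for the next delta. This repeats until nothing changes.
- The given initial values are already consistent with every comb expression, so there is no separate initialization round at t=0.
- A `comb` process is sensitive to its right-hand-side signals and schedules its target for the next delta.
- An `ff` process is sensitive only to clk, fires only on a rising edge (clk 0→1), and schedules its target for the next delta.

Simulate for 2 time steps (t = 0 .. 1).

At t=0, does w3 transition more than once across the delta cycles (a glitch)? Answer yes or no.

t0.Δ0 w4=1 w0=1 clk=0 w1=1 w2=1 w3=0
t0.Δ1 w4=1 w0=1 clk=1 w1=1 w2=1 w3=0
t0.Δ2 w4=1 w0=1 clk=1 w1=1 w2=0 w3=0
t0.Δ3 w4=0 w0=0 clk=1 w1=1 w2=0 w3=0
t0.Δ4 w4=0 w0=0 clk=1 w1=1 w2=0 w3=1
t0.Δ5 w4=0 w0=1 clk=1 w1=1 w2=0 w3=1
t1.Δ0 w4=0 w0=1 clk=1 w1=1 w2=0 w3=1
t1.Δ1 w4=0 w0=1 clk=0 w1=1 w2=0 w3=1

no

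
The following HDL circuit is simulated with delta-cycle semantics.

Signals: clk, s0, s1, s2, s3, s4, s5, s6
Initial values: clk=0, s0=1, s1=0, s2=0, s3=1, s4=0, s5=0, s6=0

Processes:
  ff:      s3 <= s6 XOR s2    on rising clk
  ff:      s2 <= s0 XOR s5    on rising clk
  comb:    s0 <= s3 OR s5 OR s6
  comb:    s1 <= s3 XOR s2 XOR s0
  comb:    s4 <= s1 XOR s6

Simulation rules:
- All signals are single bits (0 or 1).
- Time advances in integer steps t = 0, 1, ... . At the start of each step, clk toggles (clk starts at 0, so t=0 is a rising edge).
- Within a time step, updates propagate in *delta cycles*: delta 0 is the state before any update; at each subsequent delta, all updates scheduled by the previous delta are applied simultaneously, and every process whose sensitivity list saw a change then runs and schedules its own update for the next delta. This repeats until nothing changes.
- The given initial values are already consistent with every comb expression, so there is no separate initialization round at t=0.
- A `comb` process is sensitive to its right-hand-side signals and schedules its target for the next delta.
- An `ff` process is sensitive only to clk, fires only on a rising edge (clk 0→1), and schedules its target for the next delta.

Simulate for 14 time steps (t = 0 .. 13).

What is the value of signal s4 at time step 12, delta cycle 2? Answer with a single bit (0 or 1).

t0.Δ0 s4=0 s2=0 s6=0 s5=0 s0=1 s1=0 clk=0 s3=1
t0.Δ1 s4=0 s2=0 s6=0 s5=0 s0=1 s1=0 clk=1 s3=1
t0.Δ2 s4=0 s2=1 s6=0 s5=0 s0=1 s1=0 clk=1 s3=0
t0.Δ3 s4=0 s2=1 s6=0 s5=0 s0=0 s1=0 clk=1 s3=0
t0.Δ4 s4=0 s2=1 s6=0 s5=0 s0=0 s1=1 clk=1 s3=0
t0.Δ5 s4=1 s2=1 s6=0 s5=0 s0=0 s1=1 clk=1 s3=0
t1.Δ0 s4=1 s2=1 s6=0 s5=0 s0=0 s1=1 clk=1 s3=0
t1.Δ1 s4=1 s2=1 s6=0 s5=0 s0=0 s1=1 clk=0 s3=0
t2.Δ0 s4=1 s2=1 s6=0 s5=0 s0=0 s1=1 clk=0 s3=0
t2.Δ1 s4=1 s2=1 s6=0 s5=0 s0=0 s1=1 clk=1 s3=0
t2.Δ2 s4=1 s2=0 s6=0 s5=0 s0=0 s1=1 clk=1 s3=1
t2.Δ3 s4=1 s2=0 s6=0 s5=0 s0=1 s1=1 clk=1 s3=1
t2.Δ4 s4=1 s2=0 s6=0 s5=0 s0=1 s1=0 clk=1 s3=1
t2.Δ5 s4=0 s2=0 s6=0 s5=0 s0=1 s1=0 clk=1 s3=1
t3.Δ0 s4=0 s2=0 s6=0 s5=0 s0=1 s1=0 clk=1 s3=1
t3.Δ1 s4=0 s2=0 s6=0 s5=0 s0=1 s1=0 clk=0 s3=1
t4.Δ0 s4=0 s2=0 s6=0 s5=0 s0=1 s1=0 clk=0 s3=1
t4.Δ1 s4=0 s2=0 s6=0 s5=0 s0=1 s1=0 clk=1 s3=1
t4.Δ2 s4=0 s2=1 s6=0 s5=0 s0=1 s1=0 clk=1 s3=0
t4.Δ3 s4=0 s2=1 s6=0 s5=0 s0=0 s1=0 clk=1 s3=0
t4.Δ4 s4=0 s2=1 s6=0 s5=0 s0=0 s1=1 clk=1 s3=0
t4.Δ5 s4=1 s2=1 s6=0 s5=0 s0=0 s1=1 clk=1 s3=0
t5.Δ0 s4=1 s2=1 s6=0 s5=0 s0=0 s1=1 clk=1 s3=0
t5.Δ1 s4=1 s2=1 s6=0 s5=0 s0=0 s1=1 clk=0 s3=0
t6.Δ0 s4=1 s2=1 s6=0 s5=0 s0=0 s1=1 clk=0 s3=0
t6.Δ1 s4=1 s2=1 s6=0 s5=0 s0=0 s1=1 clk=1 s3=0
t6.Δ2 s4=1 s2=0 s6=0 s5=0 s0=0 s1=1 clk=1 s3=1
t6.Δ3 s4=1 s2=0 s6=0 s5=0 s0=1 s1=1 clk=1 s3=1
t6.Δ4 s4=1 s2=0 s6=0 s5=0 s0=1 s1=0 clk=1 s3=1
t6.Δ5 s4=0 s2=0 s6=0 s5=0 s0=1 s1=0 clk=1 s3=1
t7.Δ0 s4=0 s2=0 s6=0 s5=0 s0=1 s1=0 clk=1 s3=1
t7.Δ1 s4=0 s2=0 s6=0 s5=0 s0=1 s1=0 clk=0 s3=1
t8.Δ0 s4=0 s2=0 s6=0 s5=0 s0=1 s1=0 clk=0 s3=1
t8.Δ1 s4=0 s2=0 s6=0 s5=0 s0=1 s1=0 clk=1 s3=1
t8.Δ2 s4=0 s2=1 s6=0 s5=0 s0=1 s1=0 clk=1 s3=0
t8.Δ3 s4=0 s2=1 s6=0 s5=0 s0=0 s1=0 clk=1 s3=0
t8.Δ4 s4=0 s2=1 s6=0 s5=0 s0=0 s1=1 clk=1 s3=0
t8.Δ5 s4=1 s2=1 s6=0 s5=0 s0=0 s1=1 clk=1 s3=0
t9.Δ0 s4=1 s2=1 s6=0 s5=0 s0=0 s1=1 clk=1 s3=0
t9.Δ1 s4=1 s2=1 s6=0 s5=0 s0=0 s1=1 clk=0 s3=0
t10.Δ0 s4=1 s2=1 s6=0 s5=0 s0=0 s1=1 clk=0 s3=0
t10.Δ1 s4=1 s2=1 s6=0 s5=0 s0=0 s1=1 clk=1 s3=0
t10.Δ2 s4=1 s2=0 s6=0 s5=0 s0=0 s1=1 clk=1 s3=1
t10.Δ3 s4=1 s2=0 s6=0 s5=0 s0=1 s1=1 clk=1 s3=1
t10.Δ4 s4=1 s2=0 s6=0 s5=0 s0=1 s1=0 clk=1 s3=1
t10.Δ5 s4=0 s2=0 s6=0 s5=0 s0=1 s1=0 clk=1 s3=1
t11.Δ0 s4=0 s2=0 s6=0 s5=0 s0=1 s1=0 clk=1 s3=1
t11.Δ1 s4=0 s2=0 s6=0 s5=0 s0=1 s1=0 clk=0 s3=1
t12.Δ0 s4=0 s2=0 s6=0 s5=0 s0=1 s1=0 clk=0 s3=1
t12.Δ1 s4=0 s2=0 s6=0 s5=0 s0=1 s1=0 clk=1 s3=1
t12.Δ2 s4=0 s2=1 s6=0 s5=0 s0=1 s1=0 clk=1 s3=0
t12.Δ3 s4=0 s2=1 s6=0 s5=0 s0=0 s1=0 clk=1 s3=0
t12.Δ4 s4=0 s2=1 s6=0 s5=0 s0=0 s1=1 clk=1 s3=0
t12.Δ5 s4=1 s2=1 s6=0 s5=0 s0=0 s1=1 clk=1 s3=0
t13.Δ0 s4=1 s2=1 s6=0 s5=0 s0=0 s1=1 clk=1 s3=0
t13.Δ1 s4=1 s2=1 s6=0 s5=0 s0=0 s1=1 clk=0 s3=0

0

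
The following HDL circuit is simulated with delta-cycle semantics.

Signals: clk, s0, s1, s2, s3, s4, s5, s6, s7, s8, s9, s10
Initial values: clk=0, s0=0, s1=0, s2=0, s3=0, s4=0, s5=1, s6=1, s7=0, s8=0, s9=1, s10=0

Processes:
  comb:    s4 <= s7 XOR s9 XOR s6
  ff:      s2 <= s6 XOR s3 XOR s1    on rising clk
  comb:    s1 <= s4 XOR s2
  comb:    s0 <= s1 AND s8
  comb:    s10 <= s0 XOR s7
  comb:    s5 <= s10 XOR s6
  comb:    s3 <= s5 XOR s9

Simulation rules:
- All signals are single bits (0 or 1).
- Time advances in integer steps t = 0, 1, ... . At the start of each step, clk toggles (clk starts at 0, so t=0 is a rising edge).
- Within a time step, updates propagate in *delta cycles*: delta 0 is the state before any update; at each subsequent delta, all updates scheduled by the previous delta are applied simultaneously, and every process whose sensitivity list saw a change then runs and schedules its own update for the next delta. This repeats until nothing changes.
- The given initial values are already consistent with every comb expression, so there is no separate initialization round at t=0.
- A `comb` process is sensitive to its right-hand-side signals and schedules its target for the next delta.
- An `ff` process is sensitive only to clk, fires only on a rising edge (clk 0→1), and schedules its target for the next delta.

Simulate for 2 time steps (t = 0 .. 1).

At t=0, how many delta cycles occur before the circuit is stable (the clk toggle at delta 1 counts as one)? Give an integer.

t=0 Δ0: s1=0 s4=0 s7=0 s5=1 s6=1 s8=0 s0=0 s9=1 clk=0 s3=0 s2=0 s10=0
  Δ1: clk:0→1
  Δ2: s2:0→1
  Δ3: s1:0→1
  (3Δ to stable)
t=1 Δ0: s1=1 s4=0 s7=0 s5=1 s6=1 s8=0 s0=0 s9=1 clk=1 s3=0 s2=1 s10=0
  Δ1: clk:1→0
  (1Δ to stable)

3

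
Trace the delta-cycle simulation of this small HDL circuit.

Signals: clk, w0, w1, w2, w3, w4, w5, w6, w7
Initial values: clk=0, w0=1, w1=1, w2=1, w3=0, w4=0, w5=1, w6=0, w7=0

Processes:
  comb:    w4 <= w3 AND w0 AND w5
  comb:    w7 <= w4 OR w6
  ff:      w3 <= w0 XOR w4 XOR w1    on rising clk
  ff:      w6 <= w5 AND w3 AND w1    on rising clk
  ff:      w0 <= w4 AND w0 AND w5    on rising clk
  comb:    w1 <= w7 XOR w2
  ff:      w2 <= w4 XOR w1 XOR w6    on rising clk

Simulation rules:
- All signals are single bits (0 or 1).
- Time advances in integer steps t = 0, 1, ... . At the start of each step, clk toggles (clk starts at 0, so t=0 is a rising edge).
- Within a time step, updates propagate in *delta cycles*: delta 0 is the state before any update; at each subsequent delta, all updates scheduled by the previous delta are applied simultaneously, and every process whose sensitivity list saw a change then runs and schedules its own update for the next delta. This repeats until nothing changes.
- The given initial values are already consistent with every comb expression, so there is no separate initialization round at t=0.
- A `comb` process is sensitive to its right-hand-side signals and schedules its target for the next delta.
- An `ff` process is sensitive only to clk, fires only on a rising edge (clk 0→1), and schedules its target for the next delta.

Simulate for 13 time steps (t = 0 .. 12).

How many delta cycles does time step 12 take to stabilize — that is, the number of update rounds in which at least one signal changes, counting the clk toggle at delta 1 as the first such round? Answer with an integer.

t=0 Δ0: clk=0 w1=1 w5=1 w0=1 w3=0 w7=0 w2=1 w6=0 w4=0
  Δ1: clk:0→1
  Δ2: w0:1→0
  (2Δ to stable)
t=1 Δ0: clk=1 w1=1 w5=1 w0=0 w3=0 w7=0 w2=1 w6=0 w4=0
  Δ1: clk:1→0
  (1Δ to stable)
t=2 Δ0: clk=0 w1=1 w5=1 w0=0 w3=0 w7=0 w2=1 w6=0 w4=0
  Δ1: clk:0→1
  Δ2: w3:0→1
  (2Δ to stable)
t=3 Δ0: clk=1 w1=1 w5=1 w0=0 w3=1 w7=0 w2=1 w6=0 w4=0
  Δ1: clk:1→0
  (1Δ to stable)
t=4 Δ0: clk=0 w1=1 w5=1 w0=0 w3=1 w7=0 w2=1 w6=0 w4=0
  Δ1: clk:0→1
  Δ2: w6:0→1
  Δ3: w7:0→1
  Δ4: w1:1→0
  (4Δ to stable)
t=5 Δ0: clk=1 w1=0 w5=1 w0=0 w3=1 w7=1 w2=1 w6=1 w4=0
  Δ1: clk:1→0
  (1Δ to stable)
t=6 Δ0: clk=0 w1=0 w5=1 w0=0 w3=1 w7=1 w2=1 w6=1 w4=0
  Δ1: clk:0→1
  Δ2: w3:1→0, w6:1→0
  Δ3: w7:1→0
  Δ4: w1:0→1
  (4Δ to stable)
t=7 Δ0: clk=1 w1=1 w5=1 w0=0 w3=0 w7=0 w2=1 w6=0 w4=0
  Δ1: clk:1→0
  (1Δ to stable)
t=8 Δ0: clk=0 w1=1 w5=1 w0=0 w3=0 w7=0 w2=1 w6=0 w4=0
  Δ1: clk:0→1
  Δ2: w3:0→1
  (2Δ to stable)
t=9 Δ0: clk=1 w1=1 w5=1 w0=0 w3=1 w7=0 w2=1 w6=0 w4=0
  Δ1: clk:1→0
  (1Δ to stable)
t=10 Δ0: clk=0 w1=1 w5=1 w0=0 w3=1 w7=0 w2=1 w6=0 w4=0
  Δ1: clk:0→1
  Δ2: w6:0→1
  Δ3: w7:0→1
  Δ4: w1:1→0
  (4Δ to stable)
t=11 Δ0: clk=1 w1=0 w5=1 w0=0 w3=1 w7=1 w2=1 w6=1 w4=0
  Δ1: clk:1→0
  (1Δ to stable)
t=12 Δ0: clk=0 w1=0 w5=1 w0=0 w3=1 w7=1 w2=1 w6=1 w4=0
  Δ1: clk:0→1
  Δ2: w3:1→0, w6:1→0
  Δ3: w7:1→0
  Δ4: w1:0→1
  (4Δ to stable)

4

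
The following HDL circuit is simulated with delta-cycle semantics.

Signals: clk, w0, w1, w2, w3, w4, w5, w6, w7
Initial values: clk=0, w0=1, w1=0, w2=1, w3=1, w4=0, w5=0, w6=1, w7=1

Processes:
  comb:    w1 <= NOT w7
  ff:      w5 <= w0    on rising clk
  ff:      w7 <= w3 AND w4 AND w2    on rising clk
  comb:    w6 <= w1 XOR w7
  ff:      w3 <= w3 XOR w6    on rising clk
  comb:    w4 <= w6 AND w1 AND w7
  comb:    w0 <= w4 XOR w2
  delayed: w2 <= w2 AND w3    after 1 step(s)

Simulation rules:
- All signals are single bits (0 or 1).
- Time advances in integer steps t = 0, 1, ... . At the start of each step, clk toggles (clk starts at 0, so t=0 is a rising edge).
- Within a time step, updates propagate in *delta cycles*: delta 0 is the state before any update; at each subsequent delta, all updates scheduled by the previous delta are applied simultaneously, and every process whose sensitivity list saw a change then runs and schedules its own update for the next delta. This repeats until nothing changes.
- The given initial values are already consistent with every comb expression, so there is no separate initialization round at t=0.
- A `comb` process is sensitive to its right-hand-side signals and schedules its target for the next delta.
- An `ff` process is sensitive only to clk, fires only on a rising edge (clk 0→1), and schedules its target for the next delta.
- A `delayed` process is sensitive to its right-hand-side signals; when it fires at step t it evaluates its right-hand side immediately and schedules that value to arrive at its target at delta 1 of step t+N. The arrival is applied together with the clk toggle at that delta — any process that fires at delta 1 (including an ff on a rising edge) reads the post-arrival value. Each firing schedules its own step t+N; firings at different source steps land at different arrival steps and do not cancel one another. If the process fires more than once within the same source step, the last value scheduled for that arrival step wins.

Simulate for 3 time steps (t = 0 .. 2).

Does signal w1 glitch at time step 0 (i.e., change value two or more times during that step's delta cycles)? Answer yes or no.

t0.Δ0 w6=1 w2=1 clk=0 w5=0 w7=1 w4=0 w3=1 w0=1 w1=0
t0.Δ1 w6=1 w2=1 clk=1 w5=0 w7=1 w4=0 w3=1 w0=1 w1=0
t0.Δ2 w6=1 w2=1 clk=1 w5=1 w7=0 w4=0 w3=0 w0=1 w1=0
t0.Δ3 w6=0 w2=1 clk=1 w5=1 w7=0 w4=0 w3=0 w0=1 w1=1
t0.Δ4 w6=1 w2=1 clk=1 w5=1 w7=0 w4=0 w3=0 w0=1 w1=1
t1.Δ0 w6=1 w2=1 clk=1 w5=1 w7=0 w4=0 w3=0 w0=1 w1=1
t1.Δ1 w6=1 w2=0 clk=0 w5=1 w7=0 w4=0 w3=0 w0=1 w1=1
t1.Δ2 w6=1 w2=0 clk=0 w5=1 w7=0 w4=0 w3=0 w0=0 w1=1
t2.Δ0 w6=1 w2=0 clk=0 w5=1 w7=0 w4=0 w3=0 w0=0 w1=1
t2.Δ1 w6=1 w2=0 clk=1 w5=1 w7=0 w4=0 w3=0 w0=0 w1=1
t2.Δ2 w6=1 w2=0 clk=1 w5=0 w7=0 w4=0 w3=1 w0=0 w1=1

no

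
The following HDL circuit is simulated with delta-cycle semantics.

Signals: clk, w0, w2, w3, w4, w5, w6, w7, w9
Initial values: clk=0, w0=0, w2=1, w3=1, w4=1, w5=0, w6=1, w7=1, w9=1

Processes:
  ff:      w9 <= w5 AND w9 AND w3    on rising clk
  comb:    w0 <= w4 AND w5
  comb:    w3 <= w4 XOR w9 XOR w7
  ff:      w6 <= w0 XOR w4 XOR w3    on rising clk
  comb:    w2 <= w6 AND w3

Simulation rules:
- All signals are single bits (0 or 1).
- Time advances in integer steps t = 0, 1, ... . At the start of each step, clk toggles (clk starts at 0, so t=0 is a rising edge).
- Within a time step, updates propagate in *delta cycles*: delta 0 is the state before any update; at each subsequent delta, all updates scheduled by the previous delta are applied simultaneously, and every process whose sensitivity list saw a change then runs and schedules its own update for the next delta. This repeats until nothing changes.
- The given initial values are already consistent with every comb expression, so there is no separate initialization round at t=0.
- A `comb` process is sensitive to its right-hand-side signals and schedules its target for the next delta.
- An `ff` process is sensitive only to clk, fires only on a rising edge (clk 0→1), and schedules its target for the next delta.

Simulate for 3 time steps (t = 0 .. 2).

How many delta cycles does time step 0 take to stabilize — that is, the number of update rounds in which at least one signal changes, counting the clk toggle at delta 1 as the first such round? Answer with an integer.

t=0 Δ0: w7=1 w0=0 w4=1 w2=1 w3=1 w9=1 w6=1 clk=0 w5=0
  Δ1: clk:0→1
  Δ2: w9:1→0, w6:1→0
  Δ3: w2:1→0, w3:1→0
  (3Δ to stable)
t=1 Δ0: w7=1 w0=0 w4=1 w2=0 w3=0 w9=0 w6=0 clk=1 w5=0
  Δ1: clk:1→0
  (1Δ to stable)
t=2 Δ0: w7=1 w0=0 w4=1 w2=0 w3=0 w9=0 w6=0 clk=0 w5=0
  Δ1: clk:0→1
  Δ2: w6:0→1
  (2Δ to stable)

3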